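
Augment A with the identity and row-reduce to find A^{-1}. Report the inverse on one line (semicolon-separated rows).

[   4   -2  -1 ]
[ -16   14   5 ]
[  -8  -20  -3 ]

inverse = [-29/12 -7/12 -1/6; 11/3 5/6 1/6; -18 -4 -1]

Gauss-Jordan on [A | I]:
R1 <- (1/4)*R1:  [    1  -1/2  -1/4  |   1/4     0     0 ]
R2 <- R2 - (-16)*R1:  [ 0  6  1  |  4  1  0 ]
R3 <- R3 - (-8)*R1:  [   0  -24   -5  |    2    0    1 ]
R2 <- (1/6)*R2:  [   0    1  1/6  |  2/3  1/6    0 ]
R1 <- R1 - (-1/2)*R2:  [    1     0  -1/6  |  7/12  1/12     0 ]
R3 <- R3 - (-24)*R2:  [  0   0  -1  |  18   4   1 ]
R3 <- (1/-1)*R3:  [   0    0    1  |  -18   -4   -1 ]
R1 <- R1 - (-1/6)*R3:  [      1       0       0  |  -29/12   -7/12    -1/6 ]
R2 <- R2 - (1/6)*R3:  [    0     1     0  |  11/3   5/6   1/6 ]
Right block of [I | A^{-1}] is the inverse:
[ -29/12  -7/12  -1/6 ]
[   11/3    5/6   1/6 ]
[    -18     -4    -1 ]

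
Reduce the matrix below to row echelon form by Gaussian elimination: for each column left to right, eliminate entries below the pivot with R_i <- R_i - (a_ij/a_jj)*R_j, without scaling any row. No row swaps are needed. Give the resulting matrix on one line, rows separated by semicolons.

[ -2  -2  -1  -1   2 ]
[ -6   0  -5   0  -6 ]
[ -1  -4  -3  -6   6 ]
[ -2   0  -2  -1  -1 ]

Forward elimination:
R2 <- R2 - (3)*R1:  [   0    6   -2    3  -12 ]
R3 <- R3 - (1/2)*R1:  [     0     -3   -5/2  -11/2      5 ]
R4 <- R4 - (1)*R1:  [  0   2  -1   0  -3 ]
R3 <- R3 - (-1/2)*R2:  [    0     0  -7/2    -4    -1 ]
R4 <- R4 - (1/3)*R2:  [    0     0  -1/3    -1     1 ]
R4 <- R4 - (2/21)*R3:  [      0       0       0  -13/21   23/21 ]
Row echelon form:
[ -2  -2    -1      -1      2 ]
[  0   6    -2       3    -12 ]
[  0   0  -7/2      -4     -1 ]
[  0   0     0  -13/21  23/21 ]

REF = [-2 -2 -1 -1 2; 0 6 -2 3 -12; 0 0 -7/2 -4 -1; 0 0 0 -13/21 23/21]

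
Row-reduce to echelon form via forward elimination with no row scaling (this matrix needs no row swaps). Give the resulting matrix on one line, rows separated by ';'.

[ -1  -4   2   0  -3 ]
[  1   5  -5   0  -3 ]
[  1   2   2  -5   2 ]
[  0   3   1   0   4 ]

Forward elimination:
R2 <- R2 - (-1)*R1:  [  0   1  -3   0  -6 ]
R3 <- R3 - (-1)*R1:  [  0  -2   4  -5  -1 ]
R3 <- R3 - (-2)*R2:  [   0    0   -2   -5  -13 ]
R4 <- R4 - (3)*R2:  [  0   0  10   0  22 ]
R4 <- R4 - (-5)*R3:  [   0    0    0  -25  -43 ]
Row echelon form:
[ -1  -4   2    0   -3 ]
[  0   1  -3    0   -6 ]
[  0   0  -2   -5  -13 ]
[  0   0   0  -25  -43 ]

REF = [-1 -4 2 0 -3; 0 1 -3 0 -6; 0 0 -2 -5 -13; 0 0 0 -25 -43]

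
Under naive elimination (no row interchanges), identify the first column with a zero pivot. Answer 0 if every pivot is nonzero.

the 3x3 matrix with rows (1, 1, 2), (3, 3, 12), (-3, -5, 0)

Naive forward elimination:
R2 <- R2 - (3)*R1:  [ 0  0  6 ]
R3 <- R3 - (-3)*R1:  [  0  -2   6 ]
Matrix at this point:
[ 1   1  2 ]
[ 0   0  6 ]
[ 0  -2  6 ]
Pivot entry (2,2) is zero but row 3 has -2 in column 2 -> naive elimination stops; a row interchange (e.g. R2 <-> R3) would be required here.

first zero-pivot column = 2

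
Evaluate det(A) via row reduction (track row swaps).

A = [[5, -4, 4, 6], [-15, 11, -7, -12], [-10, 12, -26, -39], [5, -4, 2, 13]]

Forward elimination:
R2 <- R2 - (-3)*R1:  [  0  -1   5   6 ]
R3 <- R3 - (-2)*R1:  [   0    4  -18  -27 ]
R4 <- R4 - (1)*R1:  [  0   0  -2   7 ]
R3 <- R3 - (-4)*R2:  [  0   0   2  -3 ]
R4 <- R4 - (-1)*R3:  [ 0  0  0  4 ]
Upper-triangular form:
[ 5  -4  4   6 ]
[ 0  -1  5   6 ]
[ 0   0  2  -3 ]
[ 0   0  0   4 ]
det(A) = (-1)^0 * (5) * (-1) * (2) * (4) = -40  (0 row swaps -> sign +1)

det(A) = -40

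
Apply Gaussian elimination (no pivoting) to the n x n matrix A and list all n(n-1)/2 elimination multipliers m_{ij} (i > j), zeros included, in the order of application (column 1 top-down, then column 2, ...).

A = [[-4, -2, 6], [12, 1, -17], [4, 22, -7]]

multipliers: -3, -1, -4

Forward elimination:
R2 <- R2 - (-3)*R1:  [  0  -5   1 ]
R3 <- R3 - (-1)*R1:  [  0  20  -1 ]
R3 <- R3 - (-4)*R2:  [ 0  0  3 ]
Multipliers (in order of application): m_{21} = -3, m_{31} = -1, m_{32} = -4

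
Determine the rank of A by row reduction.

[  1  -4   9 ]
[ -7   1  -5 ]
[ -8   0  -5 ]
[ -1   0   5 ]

Row reduction:
R2 <- R2 - (-7)*R1:  [   0  -27   58 ]
R3 <- R3 - (-8)*R1:  [   0  -32   67 ]
R4 <- R4 - (-1)*R1:  [  0  -4  14 ]
R3 <- R3 - (32/27)*R2:  [      0       0  -47/27 ]
R4 <- R4 - (4/27)*R2:  [      0       0  146/27 ]
R4 <- R4 - (-146/47)*R3:  [ 0  0  0 ]
Row echelon form:
[ 1   -4       9 ]
[ 0  -27      58 ]
[ 0    0  -47/27 ]
[ 0    0       0 ]
Nonzero rows / pivot columns: 3

rank(A) = 3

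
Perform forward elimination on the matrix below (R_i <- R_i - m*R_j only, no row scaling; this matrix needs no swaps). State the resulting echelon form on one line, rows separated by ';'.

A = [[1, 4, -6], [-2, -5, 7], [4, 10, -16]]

Forward elimination:
R2 <- R2 - (-2)*R1:  [  0   3  -5 ]
R3 <- R3 - (4)*R1:  [  0  -6   8 ]
R3 <- R3 - (-2)*R2:  [  0   0  -2 ]
Row echelon form:
[ 1  4  -6 ]
[ 0  3  -5 ]
[ 0  0  -2 ]

REF = [1 4 -6; 0 3 -5; 0 0 -2]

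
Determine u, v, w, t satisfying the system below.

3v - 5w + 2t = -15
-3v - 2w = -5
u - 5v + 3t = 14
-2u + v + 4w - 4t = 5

(-3, -1, 4, 4)

Forward elimination on [A|b]:
R1 <-> R3   (pivot in column 1 was zero)
[  1  -5   0   3   14 ]
[  0  -3  -2   0   -5 ]
[  0   3  -5   2  -15 ]
[ -2   1   4  -4    5 ]
R4 <- R4 - (-2)*R1:  [  0  -9   4   2  33 ]
R3 <- R3 - (-1)*R2:  [   0    0   -7    2  -20 ]
R4 <- R4 - (3)*R2:  [  0   0  10   2  48 ]
R4 <- R4 - (-10/7)*R3:  [     0      0      0   34/7  136/7 ]
Row echelon form:
[ 1  -5   0     3  |     14 ]
[ 0  -3  -2     0  |     -5 ]
[ 0   0  -7     2  |    -20 ]
[ 0   0   0  34/7  |  136/7 ]
Back-substitution:
t = (136/7) / (34/7) = 4
w = (-20 - (2)*(4)) / -7 = 4
v = (-5 - (-2)*(4)) / -3 = -1
u = (14 - (-5)*(-1) - (3)*(4)) / 1 = -3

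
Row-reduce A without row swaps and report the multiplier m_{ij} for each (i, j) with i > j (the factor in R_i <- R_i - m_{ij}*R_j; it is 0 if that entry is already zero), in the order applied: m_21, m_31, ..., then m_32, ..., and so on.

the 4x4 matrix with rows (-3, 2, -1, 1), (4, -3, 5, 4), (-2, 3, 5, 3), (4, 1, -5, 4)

Forward elimination:
R2 <- R2 - (-4/3)*R1:  [    0  -1/3  11/3  16/3 ]
R3 <- R3 - (2/3)*R1:  [    0   5/3  17/3   7/3 ]
R4 <- R4 - (-4/3)*R1:  [     0   11/3  -19/3   16/3 ]
R3 <- R3 - (-5)*R2:  [  0   0  24  29 ]
R4 <- R4 - (-11)*R2:  [  0   0  34  64 ]
R4 <- R4 - (17/12)*R3:  [      0       0       0  275/12 ]
Multipliers (in order of application): m_{21} = -4/3, m_{31} = 2/3, m_{41} = -4/3, m_{32} = -5, m_{42} = -11, m_{43} = 17/12

multipliers: -4/3, 2/3, -4/3, -5, -11, 17/12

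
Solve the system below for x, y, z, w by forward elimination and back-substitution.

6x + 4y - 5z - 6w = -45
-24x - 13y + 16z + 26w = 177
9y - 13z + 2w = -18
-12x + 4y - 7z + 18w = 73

(-4, -1, 1, 2)

Forward elimination on [A|b]:
R2 <- R2 - (-4)*R1:  [  0   3  -4   2  -3 ]
R4 <- R4 - (-2)*R1:  [   0   12  -17    6  -17 ]
R3 <- R3 - (3)*R2:  [  0   0  -1  -4  -9 ]
R4 <- R4 - (4)*R2:  [  0   0  -1  -2  -5 ]
R4 <- R4 - (1)*R3:  [ 0  0  0  2  4 ]
Row echelon form:
[ 6  4  -5  -6  |  -45 ]
[ 0  3  -4   2  |   -3 ]
[ 0  0  -1  -4  |   -9 ]
[ 0  0   0   2  |    4 ]
Back-substitution:
w = (4) / 2 = 2
z = (-9 - (-4)*(2)) / -1 = 1
y = (-3 - (-4)*(1) - (2)*(2)) / 3 = -1
x = (-45 - (4)*(-1) - (-5)*(1) - (-6)*(2)) / 6 = -4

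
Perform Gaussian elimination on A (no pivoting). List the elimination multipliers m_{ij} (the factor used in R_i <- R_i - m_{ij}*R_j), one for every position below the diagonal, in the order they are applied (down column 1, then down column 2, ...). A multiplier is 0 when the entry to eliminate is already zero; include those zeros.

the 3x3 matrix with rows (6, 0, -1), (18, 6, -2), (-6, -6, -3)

multipliers: 3, -1, -1

Forward elimination:
R2 <- R2 - (3)*R1:  [ 0  6  1 ]
R3 <- R3 - (-1)*R1:  [  0  -6  -4 ]
R3 <- R3 - (-1)*R2:  [  0   0  -3 ]
Multipliers (in order of application): m_{21} = 3, m_{31} = -1, m_{32} = -1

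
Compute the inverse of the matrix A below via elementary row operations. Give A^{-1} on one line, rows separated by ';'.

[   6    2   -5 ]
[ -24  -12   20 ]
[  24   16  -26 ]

Gauss-Jordan on [A | I]:
R1 <- (1/6)*R1:  [    1   1/3  -5/6  |   1/6     0     0 ]
R2 <- R2 - (-24)*R1:  [  0  -4   0  |   4   1   0 ]
R3 <- R3 - (24)*R1:  [  0   8  -6  |  -4   0   1 ]
R2 <- (1/-4)*R2:  [    0     1     0  |    -1  -1/4     0 ]
R1 <- R1 - (1/3)*R2:  [    1     0  -5/6  |   1/2  1/12     0 ]
R3 <- R3 - (8)*R2:  [  0   0  -6  |   4   2   1 ]
R3 <- (1/-6)*R3:  [    0     0     1  |  -2/3  -1/3  -1/6 ]
R1 <- R1 - (-5/6)*R3:  [     1      0      0  |  -1/18  -7/36  -5/36 ]
Right block of [I | A^{-1}] is the inverse:
[ -1/18  -7/36  -5/36 ]
[    -1   -1/4      0 ]
[  -2/3   -1/3   -1/6 ]

inverse = [-1/18 -7/36 -5/36; -1 -1/4 0; -2/3 -1/3 -1/6]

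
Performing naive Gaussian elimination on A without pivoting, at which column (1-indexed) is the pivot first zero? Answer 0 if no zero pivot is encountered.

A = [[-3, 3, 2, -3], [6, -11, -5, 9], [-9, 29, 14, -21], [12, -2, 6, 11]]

Naive forward elimination:
R2 <- R2 - (-2)*R1:  [  0  -5  -1   3 ]
R3 <- R3 - (3)*R1:  [   0   20    8  -12 ]
R4 <- R4 - (-4)*R1:  [  0  10  14  -1 ]
R3 <- R3 - (-4)*R2:  [ 0  0  4  0 ]
R4 <- R4 - (-2)*R2:  [  0   0  12   5 ]
R4 <- R4 - (3)*R3:  [ 0  0  0  5 ]
All pivots nonzero; naive elimination completes without hitting a zero pivot.

first zero-pivot column = 0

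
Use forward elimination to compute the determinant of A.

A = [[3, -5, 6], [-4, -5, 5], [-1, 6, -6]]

Forward elimination:
R2 <- R2 - (-4/3)*R1:  [     0  -35/3     13 ]
R3 <- R3 - (-1/3)*R1:  [    0  13/3    -4 ]
R3 <- R3 - (-13/35)*R2:  [     0      0  29/35 ]
Upper-triangular form:
[ 3     -5      6 ]
[ 0  -35/3     13 ]
[ 0      0  29/35 ]
det(A) = (-1)^0 * (3) * (-35/3) * (29/35) = -29  (0 row swaps -> sign +1)

det(A) = -29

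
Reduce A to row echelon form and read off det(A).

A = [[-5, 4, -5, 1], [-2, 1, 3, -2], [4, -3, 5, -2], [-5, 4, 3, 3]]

det(A) = 64

Forward elimination:
R2 <- R2 - (2/5)*R1:  [     0   -3/5      5  -12/5 ]
R3 <- R3 - (-4/5)*R1:  [    0   1/5     1  -6/5 ]
R4 <- R4 - (1)*R1:  [ 0  0  8  2 ]
R3 <- R3 - (-1/3)*R2:  [   0    0  8/3   -2 ]
R4 <- R4 - (3)*R3:  [ 0  0  0  8 ]
Upper-triangular form:
[ -5     4   -5      1 ]
[  0  -3/5    5  -12/5 ]
[  0     0  8/3     -2 ]
[  0     0    0      8 ]
det(A) = (-1)^0 * (-5) * (-3/5) * (8/3) * (8) = 64  (0 row swaps -> sign +1)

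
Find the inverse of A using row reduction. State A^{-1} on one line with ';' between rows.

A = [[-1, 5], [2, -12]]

Gauss-Jordan on [A | I]:
R1 <- (1/-1)*R1:  [  1  -5  |  -1   0 ]
R2 <- R2 - (2)*R1:  [  0  -2  |   2   1 ]
R2 <- (1/-2)*R2:  [    0     1  |    -1  -1/2 ]
R1 <- R1 - (-5)*R2:  [    1     0  |    -6  -5/2 ]
Right block of [I | A^{-1}] is the inverse:
[ -6  -5/2 ]
[ -1  -1/2 ]

inverse = [-6 -5/2; -1 -1/2]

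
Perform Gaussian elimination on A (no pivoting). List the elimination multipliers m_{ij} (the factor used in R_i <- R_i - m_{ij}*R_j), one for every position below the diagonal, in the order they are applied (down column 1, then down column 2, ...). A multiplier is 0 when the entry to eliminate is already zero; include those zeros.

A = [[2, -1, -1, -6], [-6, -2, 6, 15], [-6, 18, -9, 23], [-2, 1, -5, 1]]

Forward elimination:
R2 <- R2 - (-3)*R1:  [  0  -5   3  -3 ]
R3 <- R3 - (-3)*R1:  [   0   15  -12    5 ]
R4 <- R4 - (-1)*R1:  [  0   0  -6  -5 ]
R3 <- R3 - (-3)*R2:  [  0   0  -3  -4 ]
R4: entry in column 2 is already 0 -> m_{42} = 0 (no row operation needed)
R4 <- R4 - (2)*R3:  [ 0  0  0  3 ]
Multipliers (in order of application): m_{21} = -3, m_{31} = -3, m_{41} = -1, m_{32} = -3, m_{42} = 0, m_{43} = 2

multipliers: -3, -3, -1, -3, 0, 2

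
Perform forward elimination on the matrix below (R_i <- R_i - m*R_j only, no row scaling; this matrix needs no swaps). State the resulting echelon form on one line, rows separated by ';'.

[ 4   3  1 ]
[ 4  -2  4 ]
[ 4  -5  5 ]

REF = [4 3 1; 0 -5 3; 0 0 -4/5]

Forward elimination:
R2 <- R2 - (1)*R1:  [  0  -5   3 ]
R3 <- R3 - (1)*R1:  [  0  -8   4 ]
R3 <- R3 - (8/5)*R2:  [    0     0  -4/5 ]
Row echelon form:
[ 4   3     1 ]
[ 0  -5     3 ]
[ 0   0  -4/5 ]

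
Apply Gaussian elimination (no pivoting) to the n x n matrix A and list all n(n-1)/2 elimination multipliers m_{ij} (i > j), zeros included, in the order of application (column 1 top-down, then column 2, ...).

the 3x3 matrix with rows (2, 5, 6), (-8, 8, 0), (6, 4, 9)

multipliers: -4, 3, -11/28

Forward elimination:
R2 <- R2 - (-4)*R1:  [  0  28  24 ]
R3 <- R3 - (3)*R1:  [   0  -11   -9 ]
R3 <- R3 - (-11/28)*R2:  [   0    0  3/7 ]
Multipliers (in order of application): m_{21} = -4, m_{31} = 3, m_{32} = -11/28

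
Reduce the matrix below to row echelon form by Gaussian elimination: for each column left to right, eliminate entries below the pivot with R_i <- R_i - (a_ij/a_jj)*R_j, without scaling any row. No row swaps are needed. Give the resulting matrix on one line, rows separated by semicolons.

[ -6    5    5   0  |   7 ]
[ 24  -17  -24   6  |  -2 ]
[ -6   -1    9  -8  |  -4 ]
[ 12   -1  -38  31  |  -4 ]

Forward elimination:
R2 <- R2 - (-4)*R1:  [  0   3  -4   6  26 ]
R3 <- R3 - (1)*R1:  [   0   -6    4   -8  -11 ]
R4 <- R4 - (-2)*R1:  [   0    9  -28   31   10 ]
R3 <- R3 - (-2)*R2:  [  0   0  -4   4  41 ]
R4 <- R4 - (3)*R2:  [   0    0  -16   13  -68 ]
R4 <- R4 - (4)*R3:  [    0     0     0    -3  -232 ]
Row echelon form:
[ -6  5   5   0  |     7 ]
[  0  3  -4   6  |    26 ]
[  0  0  -4   4  |    41 ]
[  0  0   0  -3  |  -232 ]

REF = [-6 5 5 0 7; 0 3 -4 6 26; 0 0 -4 4 41; 0 0 0 -3 -232]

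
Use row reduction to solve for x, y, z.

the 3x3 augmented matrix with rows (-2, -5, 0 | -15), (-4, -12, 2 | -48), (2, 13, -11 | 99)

Forward elimination on [A|b]:
R2 <- R2 - (2)*R1:  [   0   -2    2  -18 ]
R3 <- R3 - (-1)*R1:  [   0    8  -11   84 ]
R3 <- R3 - (-4)*R2:  [  0   0  -3  12 ]
Row echelon form:
[ -2  -5   0  |  -15 ]
[  0  -2   2  |  -18 ]
[  0   0  -3  |   12 ]
Back-substitution:
z = (12) / -3 = -4
y = (-18 - (2)*(-4)) / -2 = 5
x = (-15 - (-5)*(5)) / -2 = -5

(-5, 5, -4)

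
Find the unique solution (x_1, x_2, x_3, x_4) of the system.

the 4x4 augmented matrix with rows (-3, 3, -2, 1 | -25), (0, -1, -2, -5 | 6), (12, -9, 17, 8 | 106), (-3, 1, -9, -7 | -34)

Forward elimination on [A|b]:
R3 <- R3 - (-4)*R1:  [  0   3   9  12   6 ]
R4 <- R4 - (1)*R1:  [  0  -2  -7  -8  -9 ]
R3 <- R3 - (-3)*R2:  [  0   0   3  -3  24 ]
R4 <- R4 - (2)*R2:  [   0    0   -3    2  -21 ]
R4 <- R4 - (-1)*R3:  [  0   0   0  -1   3 ]
Row echelon form:
[ -3   3  -2   1  |  -25 ]
[  0  -1  -2  -5  |    6 ]
[  0   0   3  -3  |   24 ]
[  0   0   0  -1  |    3 ]
Back-substitution:
x_4 = (3) / -1 = -3
x_3 = (24 - (-3)*(-3)) / 3 = 5
x_2 = (6 - (-2)*(5) - (-5)*(-3)) / -1 = -1
x_1 = (-25 - (3)*(-1) - (-2)*(5) - (1)*(-3)) / -3 = 3

(3, -1, 5, -3)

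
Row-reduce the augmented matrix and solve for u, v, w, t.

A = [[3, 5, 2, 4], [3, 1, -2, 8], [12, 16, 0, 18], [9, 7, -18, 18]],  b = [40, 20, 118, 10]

(0, 4, 4, 3)

Forward elimination on [A|b]:
R2 <- R2 - (1)*R1:  [   0   -4   -4    4  -20 ]
R3 <- R3 - (4)*R1:  [   0   -4   -8    2  -42 ]
R4 <- R4 - (3)*R1:  [    0    -8   -24     6  -110 ]
R3 <- R3 - (1)*R2:  [   0    0   -4   -2  -22 ]
R4 <- R4 - (2)*R2:  [   0    0  -16   -2  -70 ]
R4 <- R4 - (4)*R3:  [  0   0   0   6  18 ]
Row echelon form:
[ 3   5   2   4  |   40 ]
[ 0  -4  -4   4  |  -20 ]
[ 0   0  -4  -2  |  -22 ]
[ 0   0   0   6  |   18 ]
Back-substitution:
t = (18) / 6 = 3
w = (-22 - (-2)*(3)) / -4 = 4
v = (-20 - (-4)*(4) - (4)*(3)) / -4 = 4
u = (40 - (5)*(4) - (2)*(4) - (4)*(3)) / 3 = 0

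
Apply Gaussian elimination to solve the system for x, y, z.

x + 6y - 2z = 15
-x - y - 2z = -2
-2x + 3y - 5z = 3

(5, 1, -2)

Forward elimination on [A|b]:
R2 <- R2 - (-1)*R1:  [  0   5  -4  13 ]
R3 <- R3 - (-2)*R1:  [  0  15  -9  33 ]
R3 <- R3 - (3)*R2:  [  0   0   3  -6 ]
Row echelon form:
[ 1  6  -2  |  15 ]
[ 0  5  -4  |  13 ]
[ 0  0   3  |  -6 ]
Back-substitution:
z = (-6) / 3 = -2
y = (13 - (-4)*(-2)) / 5 = 1
x = (15 - (6)*(1) - (-2)*(-2)) / 1 = 5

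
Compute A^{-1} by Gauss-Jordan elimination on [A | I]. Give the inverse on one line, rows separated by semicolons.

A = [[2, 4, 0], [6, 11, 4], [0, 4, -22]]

Gauss-Jordan on [A | I]:
R1 <- (1/2)*R1:  [   1    2    0  |  1/2    0    0 ]
R2 <- R2 - (6)*R1:  [  0  -1   4  |  -3   1   0 ]
R2 <- (1/-1)*R2:  [  0   1  -4  |   3  -1   0 ]
R1 <- R1 - (2)*R2:  [     1      0      8  |  -11/2      2      0 ]
R3 <- R3 - (4)*R2:  [   0    0   -6  |  -12    4    1 ]
R3 <- (1/-6)*R3:  [    0     0     1  |     2  -2/3  -1/6 ]
R1 <- R1 - (8)*R3:  [     1      0      0  |  -43/2   22/3    4/3 ]
R2 <- R2 - (-4)*R3:  [     0      1      0  |     11  -11/3   -2/3 ]
Right block of [I | A^{-1}] is the inverse:
[ -43/2   22/3   4/3 ]
[    11  -11/3  -2/3 ]
[     2   -2/3  -1/6 ]

inverse = [-43/2 22/3 4/3; 11 -11/3 -2/3; 2 -2/3 -1/6]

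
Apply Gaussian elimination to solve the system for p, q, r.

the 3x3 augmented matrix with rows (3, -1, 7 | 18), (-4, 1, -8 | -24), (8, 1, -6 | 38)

Forward elimination on [A|b]:
R2 <- R2 - (-4/3)*R1:  [    0  -1/3   4/3     0 ]
R3 <- R3 - (8/3)*R1:  [     0   11/3  -74/3    -10 ]
R3 <- R3 - (-11)*R2:  [   0    0  -10  -10 ]
Row echelon form:
[ 3    -1    7  |   18 ]
[ 0  -1/3  4/3  |    0 ]
[ 0     0  -10  |  -10 ]
Back-substitution:
r = (-10) / -10 = 1
q = (0 - (4/3)*(1)) / (-1/3) = 4
p = (18 - (-1)*(4) - (7)*(1)) / 3 = 5

(5, 4, 1)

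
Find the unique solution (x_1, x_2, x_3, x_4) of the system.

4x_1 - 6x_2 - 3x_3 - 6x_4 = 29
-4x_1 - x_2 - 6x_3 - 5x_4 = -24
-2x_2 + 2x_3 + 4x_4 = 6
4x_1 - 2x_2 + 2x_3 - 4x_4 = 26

Forward elimination on [A|b]:
R2 <- R2 - (-1)*R1:  [   0   -7   -9  -11    5 ]
R4 <- R4 - (1)*R1:  [  0   4   5   2  -3 ]
R3 <- R3 - (2/7)*R2:  [    0     0  32/7  50/7  32/7 ]
R4 <- R4 - (-4/7)*R2:  [     0      0   -1/7  -30/7   -1/7 ]
R4 <- R4 - (-1/32)*R3:  [      0       0       0  -65/16       0 ]
Row echelon form:
[ 4  -6    -3      -6  |    29 ]
[ 0  -7    -9     -11  |     5 ]
[ 0   0  32/7    50/7  |  32/7 ]
[ 0   0     0  -65/16  |     0 ]
Back-substitution:
x_4 = (0) / (-65/16) = 0
x_3 = (32/7 - (50/7)*(0)) / (32/7) = 1
x_2 = (5 - (-9)*(1) - (-11)*(0)) / -7 = -2
x_1 = (29 - (-6)*(-2) - (-3)*(1) - (-6)*(0)) / 4 = 5

(5, -2, 1, 0)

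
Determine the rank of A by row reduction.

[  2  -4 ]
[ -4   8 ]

Row reduction:
R2 <- R2 - (-2)*R1:  [ 0  0 ]
Row echelon form:
[ 2  -4 ]
[ 0   0 ]
Nonzero rows / pivot columns: 1

rank(A) = 1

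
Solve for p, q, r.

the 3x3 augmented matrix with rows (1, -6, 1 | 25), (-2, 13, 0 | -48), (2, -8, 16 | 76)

Forward elimination on [A|b]:
R2 <- R2 - (-2)*R1:  [ 0  1  2  2 ]
R3 <- R3 - (2)*R1:  [  0   4  14  26 ]
R3 <- R3 - (4)*R2:  [  0   0   6  18 ]
Row echelon form:
[ 1  -6  1  |  25 ]
[ 0   1  2  |   2 ]
[ 0   0  6  |  18 ]
Back-substitution:
r = (18) / 6 = 3
q = (2 - (2)*(3)) / 1 = -4
p = (25 - (-6)*(-4) - (1)*(3)) / 1 = -2

(-2, -4, 3)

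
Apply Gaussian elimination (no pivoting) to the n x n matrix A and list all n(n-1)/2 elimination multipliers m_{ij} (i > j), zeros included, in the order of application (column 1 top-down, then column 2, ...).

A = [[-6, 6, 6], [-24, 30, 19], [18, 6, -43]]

multipliers: 4, -3, 4

Forward elimination:
R2 <- R2 - (4)*R1:  [  0   6  -5 ]
R3 <- R3 - (-3)*R1:  [   0   24  -25 ]
R3 <- R3 - (4)*R2:  [  0   0  -5 ]
Multipliers (in order of application): m_{21} = 4, m_{31} = -3, m_{32} = 4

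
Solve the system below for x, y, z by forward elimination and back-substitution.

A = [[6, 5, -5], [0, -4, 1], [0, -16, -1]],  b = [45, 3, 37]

(5, -2, -5)

Forward elimination on [A|b]:
R3 <- R3 - (4)*R2:  [  0   0  -5  25 ]
Row echelon form:
[ 6   5  -5  |  45 ]
[ 0  -4   1  |   3 ]
[ 0   0  -5  |  25 ]
Back-substitution:
z = (25) / -5 = -5
y = (3 - (1)*(-5)) / -4 = -2
x = (45 - (5)*(-2) - (-5)*(-5)) / 6 = 5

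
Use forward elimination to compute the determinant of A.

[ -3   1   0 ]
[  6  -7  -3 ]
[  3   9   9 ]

Forward elimination:
R2 <- R2 - (-2)*R1:  [  0  -5  -3 ]
R3 <- R3 - (-1)*R1:  [  0  10   9 ]
R3 <- R3 - (-2)*R2:  [ 0  0  3 ]
Upper-triangular form:
[ -3   1   0 ]
[  0  -5  -3 ]
[  0   0   3 ]
det(A) = (-1)^0 * (-3) * (-5) * (3) = 45  (0 row swaps -> sign +1)

det(A) = 45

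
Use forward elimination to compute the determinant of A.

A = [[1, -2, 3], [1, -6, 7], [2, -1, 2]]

det(A) = 4

Forward elimination:
R2 <- R2 - (1)*R1:  [  0  -4   4 ]
R3 <- R3 - (2)*R1:  [  0   3  -4 ]
R3 <- R3 - (-3/4)*R2:  [  0   0  -1 ]
Upper-triangular form:
[ 1  -2   3 ]
[ 0  -4   4 ]
[ 0   0  -1 ]
det(A) = (-1)^0 * (1) * (-4) * (-1) = 4  (0 row swaps -> sign +1)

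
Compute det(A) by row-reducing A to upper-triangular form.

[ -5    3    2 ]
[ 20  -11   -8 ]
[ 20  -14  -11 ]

Forward elimination:
R2 <- R2 - (-4)*R1:  [ 0  1  0 ]
R3 <- R3 - (-4)*R1:  [  0  -2  -3 ]
R3 <- R3 - (-2)*R2:  [  0   0  -3 ]
Upper-triangular form:
[ -5  3   2 ]
[  0  1   0 ]
[  0  0  -3 ]
det(A) = (-1)^0 * (-5) * (1) * (-3) = 15  (0 row swaps -> sign +1)

det(A) = 15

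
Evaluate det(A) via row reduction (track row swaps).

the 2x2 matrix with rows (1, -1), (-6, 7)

det(A) = 1

Forward elimination:
R2 <- R2 - (-6)*R1:  [ 0  1 ]
Upper-triangular form:
[ 1  -1 ]
[ 0   1 ]
det(A) = (-1)^0 * (1) * (1) = 1  (0 row swaps -> sign +1)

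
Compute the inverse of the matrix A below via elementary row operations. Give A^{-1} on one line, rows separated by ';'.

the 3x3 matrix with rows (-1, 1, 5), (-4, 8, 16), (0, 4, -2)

Gauss-Jordan on [A | I]:
R1 <- (1/-1)*R1:  [  1  -1  -5  |  -1   0   0 ]
R2 <- R2 - (-4)*R1:  [  0   4  -4  |  -4   1   0 ]
R2 <- (1/4)*R2:  [   0    1   -1  |   -1  1/4    0 ]
R1 <- R1 - (-1)*R2:  [   1    0   -6  |   -2  1/4    0 ]
R3 <- R3 - (4)*R2:  [  0   0   2  |   4  -1   1 ]
R3 <- (1/2)*R3:  [    0     0     1  |     2  -1/2   1/2 ]
R1 <- R1 - (-6)*R3:  [     1      0      0  |     10  -11/4      3 ]
R2 <- R2 - (-1)*R3:  [    0     1     0  |     1  -1/4   1/2 ]
Right block of [I | A^{-1}] is the inverse:
[ 10  -11/4    3 ]
[  1   -1/4  1/2 ]
[  2   -1/2  1/2 ]

inverse = [10 -11/4 3; 1 -1/4 1/2; 2 -1/2 1/2]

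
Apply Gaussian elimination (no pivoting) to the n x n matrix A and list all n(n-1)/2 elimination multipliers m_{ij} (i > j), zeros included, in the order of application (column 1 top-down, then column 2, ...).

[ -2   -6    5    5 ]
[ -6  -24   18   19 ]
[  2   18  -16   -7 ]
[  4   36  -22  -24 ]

Forward elimination:
R2 <- R2 - (3)*R1:  [  0  -6   3   4 ]
R3 <- R3 - (-1)*R1:  [   0   12  -11   -2 ]
R4 <- R4 - (-2)*R1:  [   0   24  -12  -14 ]
R3 <- R3 - (-2)*R2:  [  0   0  -5   6 ]
R4 <- R4 - (-4)*R2:  [ 0  0  0  2 ]
R4: entry in column 3 is already 0 -> m_{43} = 0 (no row operation needed)
Multipliers (in order of application): m_{21} = 3, m_{31} = -1, m_{41} = -2, m_{32} = -2, m_{42} = -4, m_{43} = 0

multipliers: 3, -1, -2, -2, -4, 0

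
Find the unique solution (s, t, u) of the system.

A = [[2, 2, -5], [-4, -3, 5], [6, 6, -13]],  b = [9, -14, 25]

Forward elimination on [A|b]:
R2 <- R2 - (-2)*R1:  [  0   1  -5   4 ]
R3 <- R3 - (3)*R1:  [  0   0   2  -2 ]
Row echelon form:
[ 2  2  -5  |   9 ]
[ 0  1  -5  |   4 ]
[ 0  0   2  |  -2 ]
Back-substitution:
u = (-2) / 2 = -1
t = (4 - (-5)*(-1)) / 1 = -1
s = (9 - (2)*(-1) - (-5)*(-1)) / 2 = 3

(3, -1, -1)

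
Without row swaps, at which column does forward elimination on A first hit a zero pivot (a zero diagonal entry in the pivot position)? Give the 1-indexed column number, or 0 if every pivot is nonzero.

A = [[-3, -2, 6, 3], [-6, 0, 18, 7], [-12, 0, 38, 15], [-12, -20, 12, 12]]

Naive forward elimination:
R2 <- R2 - (2)*R1:  [ 0  4  6  1 ]
R3 <- R3 - (4)*R1:  [  0   8  14   3 ]
R4 <- R4 - (4)*R1:  [   0  -12  -12    0 ]
R3 <- R3 - (2)*R2:  [ 0  0  2  1 ]
R4 <- R4 - (-3)*R2:  [ 0  0  6  3 ]
R4 <- R4 - (3)*R3:  [ 0  0  0  0 ]
Matrix at this point:
[ -3  -2  6  3 ]
[  0   4  6  1 ]
[  0   0  2  1 ]
[  0   0  0  0 ]
Pivot entry (4,4) in the last row is zero and there are no rows below to swap with -> zero pivot in column 4 (A is singular).

first zero-pivot column = 4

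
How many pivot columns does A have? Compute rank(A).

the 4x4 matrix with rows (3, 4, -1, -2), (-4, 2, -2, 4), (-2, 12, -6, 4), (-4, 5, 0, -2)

rank(A) = 3

Row reduction:
R2 <- R2 - (-4/3)*R1:  [     0   22/3  -10/3    4/3 ]
R3 <- R3 - (-2/3)*R1:  [     0   44/3  -20/3    8/3 ]
R4 <- R4 - (-4/3)*R1:  [     0   31/3   -4/3  -14/3 ]
R3 <- R3 - (2)*R2:  [ 0  0  0  0 ]
R4 <- R4 - (31/22)*R2:  [      0       0   37/11  -72/11 ]
R3 <-> R4   (pivot in column 3 was zero)
[ 3     4     -1      -2 ]
[ 0  22/3  -10/3     4/3 ]
[ 0     0  37/11  -72/11 ]
[ 0     0      0       0 ]
Row echelon form:
[ 3     4     -1      -2 ]
[ 0  22/3  -10/3     4/3 ]
[ 0     0  37/11  -72/11 ]
[ 0     0      0       0 ]
Nonzero rows / pivot columns: 3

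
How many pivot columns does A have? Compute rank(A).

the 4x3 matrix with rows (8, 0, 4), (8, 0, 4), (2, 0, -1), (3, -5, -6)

Row reduction:
R2 <- R2 - (1)*R1:  [ 0  0  0 ]
R3 <- R3 - (1/4)*R1:  [  0   0  -2 ]
R4 <- R4 - (3/8)*R1:  [     0     -5  -15/2 ]
R2 <-> R4   (pivot in column 2 was zero)
[ 8   0      4 ]
[ 0  -5  -15/2 ]
[ 0   0     -2 ]
[ 0   0      0 ]
Row echelon form:
[ 8   0      4 ]
[ 0  -5  -15/2 ]
[ 0   0     -2 ]
[ 0   0      0 ]
Nonzero rows / pivot columns: 3

rank(A) = 3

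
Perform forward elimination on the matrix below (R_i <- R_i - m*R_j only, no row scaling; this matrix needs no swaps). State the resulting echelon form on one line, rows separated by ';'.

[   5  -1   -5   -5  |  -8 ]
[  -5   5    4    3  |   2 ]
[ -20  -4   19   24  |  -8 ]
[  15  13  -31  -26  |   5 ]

REF = [5 -1 -5 -5 -8; 0 4 -1 -2 -6; 0 0 -3 0 -52; 0 0 0 -3 261]

Forward elimination:
R2 <- R2 - (-1)*R1:  [  0   4  -1  -2  -6 ]
R3 <- R3 - (-4)*R1:  [   0   -8   -1    4  -40 ]
R4 <- R4 - (3)*R1:  [   0   16  -16  -11   29 ]
R3 <- R3 - (-2)*R2:  [   0    0   -3    0  -52 ]
R4 <- R4 - (4)*R2:  [   0    0  -12   -3   53 ]
R4 <- R4 - (4)*R3:  [   0    0    0   -3  261 ]
Row echelon form:
[ 5  -1  -5  -5  |   -8 ]
[ 0   4  -1  -2  |   -6 ]
[ 0   0  -3   0  |  -52 ]
[ 0   0   0  -3  |  261 ]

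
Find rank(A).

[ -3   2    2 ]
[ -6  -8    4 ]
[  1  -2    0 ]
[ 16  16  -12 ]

Row reduction:
R2 <- R2 - (2)*R1:  [   0  -12    0 ]
R3 <- R3 - (-1/3)*R1:  [    0  -4/3   2/3 ]
R4 <- R4 - (-16/3)*R1:  [    0  80/3  -4/3 ]
R3 <- R3 - (1/9)*R2:  [   0    0  2/3 ]
R4 <- R4 - (-20/9)*R2:  [    0     0  -4/3 ]
R4 <- R4 - (-2)*R3:  [ 0  0  0 ]
Row echelon form:
[ -3    2    2 ]
[  0  -12    0 ]
[  0    0  2/3 ]
[  0    0    0 ]
Nonzero rows / pivot columns: 3

rank(A) = 3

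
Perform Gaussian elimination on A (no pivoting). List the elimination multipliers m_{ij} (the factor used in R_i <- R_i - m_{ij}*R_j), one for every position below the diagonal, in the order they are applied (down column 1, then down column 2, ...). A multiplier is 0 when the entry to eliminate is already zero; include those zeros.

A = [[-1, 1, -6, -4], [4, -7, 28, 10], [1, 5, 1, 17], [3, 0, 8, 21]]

multipliers: -4, -1, -3, -2, -1, -2

Forward elimination:
R2 <- R2 - (-4)*R1:  [  0  -3   4  -6 ]
R3 <- R3 - (-1)*R1:  [  0   6  -5  13 ]
R4 <- R4 - (-3)*R1:  [   0    3  -10    9 ]
R3 <- R3 - (-2)*R2:  [ 0  0  3  1 ]
R4 <- R4 - (-1)*R2:  [  0   0  -6   3 ]
R4 <- R4 - (-2)*R3:  [ 0  0  0  5 ]
Multipliers (in order of application): m_{21} = -4, m_{31} = -1, m_{41} = -3, m_{32} = -2, m_{42} = -1, m_{43} = -2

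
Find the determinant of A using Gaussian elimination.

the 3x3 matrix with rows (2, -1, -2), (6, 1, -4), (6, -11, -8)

Forward elimination:
R2 <- R2 - (3)*R1:  [ 0  4  2 ]
R3 <- R3 - (3)*R1:  [  0  -8  -2 ]
R3 <- R3 - (-2)*R2:  [ 0  0  2 ]
Upper-triangular form:
[ 2  -1  -2 ]
[ 0   4   2 ]
[ 0   0   2 ]
det(A) = (-1)^0 * (2) * (4) * (2) = 16  (0 row swaps -> sign +1)

det(A) = 16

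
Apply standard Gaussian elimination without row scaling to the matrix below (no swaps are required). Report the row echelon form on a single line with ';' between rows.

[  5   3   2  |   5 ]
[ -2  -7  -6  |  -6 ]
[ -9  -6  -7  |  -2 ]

Forward elimination:
R2 <- R2 - (-2/5)*R1:  [     0  -29/5  -26/5     -4 ]
R3 <- R3 - (-9/5)*R1:  [     0   -3/5  -17/5      7 ]
R3 <- R3 - (3/29)*R2:  [      0       0  -83/29  215/29 ]
Row echelon form:
[ 5      3       2  |       5 ]
[ 0  -29/5   -26/5  |      -4 ]
[ 0      0  -83/29  |  215/29 ]

REF = [5 3 2 5; 0 -29/5 -26/5 -4; 0 0 -83/29 215/29]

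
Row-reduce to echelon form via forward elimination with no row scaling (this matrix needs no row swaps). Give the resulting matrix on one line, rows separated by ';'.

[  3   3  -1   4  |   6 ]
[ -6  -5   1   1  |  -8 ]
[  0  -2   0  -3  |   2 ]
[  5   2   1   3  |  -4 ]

Forward elimination:
R2 <- R2 - (-2)*R1:  [  0   1  -1   9   4 ]
R4 <- R4 - (5/3)*R1:  [     0     -3    8/3  -11/3    -14 ]
R3 <- R3 - (-2)*R2:  [  0   0  -2  15  10 ]
R4 <- R4 - (-3)*R2:  [    0     0  -1/3  70/3    -2 ]
R4 <- R4 - (1/6)*R3:  [     0      0      0  125/6  -11/3 ]
Row echelon form:
[ 3  3  -1      4  |      6 ]
[ 0  1  -1      9  |      4 ]
[ 0  0  -2     15  |     10 ]
[ 0  0   0  125/6  |  -11/3 ]

REF = [3 3 -1 4 6; 0 1 -1 9 4; 0 0 -2 15 10; 0 0 0 125/6 -11/3]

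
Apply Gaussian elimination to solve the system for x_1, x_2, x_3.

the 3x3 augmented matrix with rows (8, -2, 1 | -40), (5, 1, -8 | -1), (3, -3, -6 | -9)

Forward elimination on [A|b]:
R2 <- R2 - (5/8)*R1:  [     0    9/4  -69/8     24 ]
R3 <- R3 - (3/8)*R1:  [     0   -9/4  -51/8      6 ]
R3 <- R3 - (-1)*R2:  [   0    0  -15   30 ]
Row echelon form:
[ 8   -2      1  |  -40 ]
[ 0  9/4  -69/8  |   24 ]
[ 0    0    -15  |   30 ]
Back-substitution:
x_3 = (30) / -15 = -2
x_2 = (24 - (-69/8)*(-2)) / (9/4) = 3
x_1 = (-40 - (-2)*(3) - (1)*(-2)) / 8 = -4

(-4, 3, -2)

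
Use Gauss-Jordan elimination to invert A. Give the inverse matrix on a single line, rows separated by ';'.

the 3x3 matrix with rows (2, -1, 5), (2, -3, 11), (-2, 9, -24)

Gauss-Jordan on [A | I]:
R1 <- (1/2)*R1:  [    1  -1/2   5/2  |   1/2     0     0 ]
R2 <- R2 - (2)*R1:  [  0  -2   6  |  -1   1   0 ]
R3 <- R3 - (-2)*R1:  [   0    8  -19  |    1    0    1 ]
R2 <- (1/-2)*R2:  [    0     1    -3  |   1/2  -1/2     0 ]
R1 <- R1 - (-1/2)*R2:  [    1     0     1  |   3/4  -1/4     0 ]
R3 <- R3 - (8)*R2:  [  0   0   5  |  -3   4   1 ]
R3 <- (1/5)*R3:  [    0     0     1  |  -3/5   4/5   1/5 ]
R1 <- R1 - (1)*R3:  [      1       0       0  |   27/20  -21/20    -1/5 ]
R2 <- R2 - (-3)*R3:  [      0       1       0  |  -13/10   19/10     3/5 ]
Right block of [I | A^{-1}] is the inverse:
[  27/20  -21/20  -1/5 ]
[ -13/10   19/10   3/5 ]
[   -3/5     4/5   1/5 ]

inverse = [27/20 -21/20 -1/5; -13/10 19/10 3/5; -3/5 4/5 1/5]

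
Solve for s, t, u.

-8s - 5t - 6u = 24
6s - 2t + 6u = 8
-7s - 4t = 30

Forward elimination on [A|b]:
R2 <- R2 - (-3/4)*R1:  [     0  -23/4    3/2     26 ]
R3 <- R3 - (7/8)*R1:  [    0   3/8  21/4     9 ]
R3 <- R3 - (-3/46)*R2:  [      0       0  123/23  246/23 ]
Row echelon form:
[ -8     -5      -6  |      24 ]
[  0  -23/4     3/2  |      26 ]
[  0      0  123/23  |  246/23 ]
Back-substitution:
u = (246/23) / (123/23) = 2
t = (26 - (3/2)*(2)) / (-23/4) = -4
s = (24 - (-5)*(-4) - (-6)*(2)) / -8 = -2

(-2, -4, 2)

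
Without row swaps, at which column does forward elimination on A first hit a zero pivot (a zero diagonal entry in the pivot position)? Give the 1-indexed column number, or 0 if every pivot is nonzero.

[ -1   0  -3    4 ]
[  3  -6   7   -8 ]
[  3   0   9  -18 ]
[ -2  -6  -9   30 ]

first zero-pivot column = 3

Naive forward elimination:
R2 <- R2 - (-3)*R1:  [  0  -6  -2   4 ]
R3 <- R3 - (-3)*R1:  [  0   0   0  -6 ]
R4 <- R4 - (2)*R1:  [  0  -6  -3  22 ]
R4 <- R4 - (1)*R2:  [  0   0  -1  18 ]
Matrix at this point:
[ -1   0  -3   4 ]
[  0  -6  -2   4 ]
[  0   0   0  -6 ]
[  0   0  -1  18 ]
Pivot entry (3,3) is zero but row 4 has -1 in column 3 -> naive elimination stops; a row interchange (e.g. R3 <-> R4) would be required here.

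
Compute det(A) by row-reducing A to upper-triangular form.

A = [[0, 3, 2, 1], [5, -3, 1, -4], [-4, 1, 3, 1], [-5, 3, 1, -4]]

det(A) = 516

Forward elimination:
R1 <-> R2   (pivot in column 1 was zero)
[  5  -3  1  -4 ]
[  0   3  2   1 ]
[ -4   1  3   1 ]
[ -5   3  1  -4 ]
R3 <- R3 - (-4/5)*R1:  [     0   -7/5   19/5  -11/5 ]
R4 <- R4 - (-1)*R1:  [  0   0   2  -8 ]
R3 <- R3 - (-7/15)*R2:  [      0       0   71/15  -26/15 ]
R4 <- R4 - (30/71)*R3:  [       0        0        0  -516/71 ]
Upper-triangular form:
[ 5  -3      1       -4 ]
[ 0   3      2        1 ]
[ 0   0  71/15   -26/15 ]
[ 0   0      0  -516/71 ]
det(A) = (-1)^1 * (5) * (3) * (71/15) * (-516/71) = 516  (1 row swap -> sign -1)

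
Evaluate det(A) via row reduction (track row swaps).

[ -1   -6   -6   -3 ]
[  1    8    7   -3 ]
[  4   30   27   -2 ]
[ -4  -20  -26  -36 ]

Forward elimination:
R2 <- R2 - (-1)*R1:  [  0   2   1  -6 ]
R3 <- R3 - (-4)*R1:  [   0    6    3  -14 ]
R4 <- R4 - (4)*R1:  [   0    4   -2  -24 ]
R3 <- R3 - (3)*R2:  [ 0  0  0  4 ]
R4 <- R4 - (2)*R2:  [   0    0   -4  -12 ]
R3 <-> R4   (pivot in column 3 was zero)
[ -1  -6  -6   -3 ]
[  0   2   1   -6 ]
[  0   0  -4  -12 ]
[  0   0   0    4 ]
Upper-triangular form:
[ -1  -6  -6   -3 ]
[  0   2   1   -6 ]
[  0   0  -4  -12 ]
[  0   0   0    4 ]
det(A) = (-1)^1 * (-1) * (2) * (-4) * (4) = -32  (1 row swap -> sign -1)

det(A) = -32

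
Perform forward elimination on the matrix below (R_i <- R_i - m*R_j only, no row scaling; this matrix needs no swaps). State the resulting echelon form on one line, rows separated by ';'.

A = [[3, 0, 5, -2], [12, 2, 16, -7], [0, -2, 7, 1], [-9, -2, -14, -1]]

Forward elimination:
R2 <- R2 - (4)*R1:  [  0   2  -4   1 ]
R4 <- R4 - (-3)*R1:  [  0  -2   1  -7 ]
R3 <- R3 - (-1)*R2:  [ 0  0  3  2 ]
R4 <- R4 - (-1)*R2:  [  0   0  -3  -6 ]
R4 <- R4 - (-1)*R3:  [  0   0   0  -4 ]
Row echelon form:
[ 3  0   5  -2 ]
[ 0  2  -4   1 ]
[ 0  0   3   2 ]
[ 0  0   0  -4 ]

REF = [3 0 5 -2; 0 2 -4 1; 0 0 3 2; 0 0 0 -4]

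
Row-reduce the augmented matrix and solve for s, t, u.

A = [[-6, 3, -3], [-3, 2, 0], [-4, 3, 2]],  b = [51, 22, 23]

(-4, 5, -4)

Forward elimination on [A|b]:
R2 <- R2 - (1/2)*R1:  [    0   1/2   3/2  -7/2 ]
R3 <- R3 - (2/3)*R1:  [   0    1    4  -11 ]
R3 <- R3 - (2)*R2:  [  0   0   1  -4 ]
Row echelon form:
[ -6    3   -3  |    51 ]
[  0  1/2  3/2  |  -7/2 ]
[  0    0    1  |    -4 ]
Back-substitution:
u = (-4) / 1 = -4
t = (-7/2 - (3/2)*(-4)) / (1/2) = 5
s = (51 - (3)*(5) - (-3)*(-4)) / -6 = -4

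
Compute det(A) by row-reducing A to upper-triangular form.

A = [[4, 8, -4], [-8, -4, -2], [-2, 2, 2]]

det(A) = 240

Forward elimination:
R2 <- R2 - (-2)*R1:  [   0   12  -10 ]
R3 <- R3 - (-1/2)*R1:  [ 0  6  0 ]
R3 <- R3 - (1/2)*R2:  [ 0  0  5 ]
Upper-triangular form:
[ 4   8   -4 ]
[ 0  12  -10 ]
[ 0   0    5 ]
det(A) = (-1)^0 * (4) * (12) * (5) = 240  (0 row swaps -> sign +1)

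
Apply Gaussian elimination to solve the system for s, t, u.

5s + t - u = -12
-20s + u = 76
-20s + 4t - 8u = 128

(-4, 4, -4)

Forward elimination on [A|b]:
R2 <- R2 - (-4)*R1:  [  0   4  -3  28 ]
R3 <- R3 - (-4)*R1:  [   0    8  -12   80 ]
R3 <- R3 - (2)*R2:  [  0   0  -6  24 ]
Row echelon form:
[ 5  1  -1  |  -12 ]
[ 0  4  -3  |   28 ]
[ 0  0  -6  |   24 ]
Back-substitution:
u = (24) / -6 = -4
t = (28 - (-3)*(-4)) / 4 = 4
s = (-12 - (1)*(4) - (-1)*(-4)) / 5 = -4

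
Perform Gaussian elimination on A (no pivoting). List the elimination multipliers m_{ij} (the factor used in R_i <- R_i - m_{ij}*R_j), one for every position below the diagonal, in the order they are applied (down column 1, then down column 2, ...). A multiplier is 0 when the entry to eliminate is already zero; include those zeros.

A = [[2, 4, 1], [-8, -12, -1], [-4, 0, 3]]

Forward elimination:
R2 <- R2 - (-4)*R1:  [ 0  4  3 ]
R3 <- R3 - (-2)*R1:  [ 0  8  5 ]
R3 <- R3 - (2)*R2:  [  0   0  -1 ]
Multipliers (in order of application): m_{21} = -4, m_{31} = -2, m_{32} = 2

multipliers: -4, -2, 2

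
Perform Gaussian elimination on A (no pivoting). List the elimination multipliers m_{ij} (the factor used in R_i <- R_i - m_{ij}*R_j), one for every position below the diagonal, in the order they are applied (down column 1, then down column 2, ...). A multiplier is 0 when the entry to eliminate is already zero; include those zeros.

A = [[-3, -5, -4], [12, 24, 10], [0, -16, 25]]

Forward elimination:
R2 <- R2 - (-4)*R1:  [  0   4  -6 ]
R3: entry in column 1 is already 0 -> m_{31} = 0 (no row operation needed)
R3 <- R3 - (-4)*R2:  [ 0  0  1 ]
Multipliers (in order of application): m_{21} = -4, m_{31} = 0, m_{32} = -4

multipliers: -4, 0, -4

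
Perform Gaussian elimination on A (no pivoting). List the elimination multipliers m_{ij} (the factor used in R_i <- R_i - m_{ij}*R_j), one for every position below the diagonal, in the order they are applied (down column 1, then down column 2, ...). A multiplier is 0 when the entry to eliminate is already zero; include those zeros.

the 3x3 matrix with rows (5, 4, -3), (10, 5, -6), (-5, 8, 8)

Forward elimination:
R2 <- R2 - (2)*R1:  [  0  -3   0 ]
R3 <- R3 - (-1)*R1:  [  0  12   5 ]
R3 <- R3 - (-4)*R2:  [ 0  0  5 ]
Multipliers (in order of application): m_{21} = 2, m_{31} = -1, m_{32} = -4

multipliers: 2, -1, -4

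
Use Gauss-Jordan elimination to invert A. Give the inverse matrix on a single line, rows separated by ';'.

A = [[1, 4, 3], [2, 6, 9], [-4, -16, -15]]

Gauss-Jordan on [A | I]:
R2 <- R2 - (2)*R1:  [  0  -2   3  |  -2   1   0 ]
R3 <- R3 - (-4)*R1:  [  0   0  -3  |   4   0   1 ]
R2 <- (1/-2)*R2:  [    0     1  -3/2  |     1  -1/2     0 ]
R1 <- R1 - (4)*R2:  [  1   0   9  |  -3   2   0 ]
R3 <- (1/-3)*R3:  [    0     0     1  |  -4/3     0  -1/3 ]
R1 <- R1 - (9)*R3:  [ 1  0  0  |  9  2  3 ]
R2 <- R2 - (-3/2)*R3:  [    0     1     0  |    -1  -1/2  -1/2 ]
Right block of [I | A^{-1}] is the inverse:
[    9     2     3 ]
[   -1  -1/2  -1/2 ]
[ -4/3     0  -1/3 ]

inverse = [9 2 3; -1 -1/2 -1/2; -4/3 0 -1/3]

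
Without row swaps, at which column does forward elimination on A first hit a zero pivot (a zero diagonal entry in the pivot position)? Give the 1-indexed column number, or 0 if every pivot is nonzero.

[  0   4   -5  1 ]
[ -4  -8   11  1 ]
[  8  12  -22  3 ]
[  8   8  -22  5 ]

Naive forward elimination:
Pivot entry (1,1) is zero but row 2 has -4 in column 1 -> naive elimination stops; a row interchange (e.g. R1 <-> R2) would be required here.

first zero-pivot column = 1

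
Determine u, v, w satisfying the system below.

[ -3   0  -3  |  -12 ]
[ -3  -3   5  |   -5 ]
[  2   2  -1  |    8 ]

(2, 3, 2)

Forward elimination on [A|b]:
R2 <- R2 - (1)*R1:  [  0  -3   8   7 ]
R3 <- R3 - (-2/3)*R1:  [  0   2  -3   0 ]
R3 <- R3 - (-2/3)*R2:  [    0     0   7/3  14/3 ]
Row echelon form:
[ -3   0   -3  |   -12 ]
[  0  -3    8  |     7 ]
[  0   0  7/3  |  14/3 ]
Back-substitution:
w = (14/3) / (7/3) = 2
v = (7 - (8)*(2)) / -3 = 3
u = (-12 - (-3)*(2)) / -3 = 2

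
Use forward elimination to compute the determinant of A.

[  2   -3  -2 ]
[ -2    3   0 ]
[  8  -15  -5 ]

Forward elimination:
R2 <- R2 - (-1)*R1:  [  0   0  -2 ]
R3 <- R3 - (4)*R1:  [  0  -3   3 ]
R2 <-> R3   (pivot in column 2 was zero)
[ 2  -3  -2 ]
[ 0  -3   3 ]
[ 0   0  -2 ]
Upper-triangular form:
[ 2  -3  -2 ]
[ 0  -3   3 ]
[ 0   0  -2 ]
det(A) = (-1)^1 * (2) * (-3) * (-2) = -12  (1 row swap -> sign -1)

det(A) = -12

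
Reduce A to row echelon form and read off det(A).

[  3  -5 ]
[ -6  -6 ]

Forward elimination:
R2 <- R2 - (-2)*R1:  [   0  -16 ]
Upper-triangular form:
[ 3   -5 ]
[ 0  -16 ]
det(A) = (-1)^0 * (3) * (-16) = -48  (0 row swaps -> sign +1)

det(A) = -48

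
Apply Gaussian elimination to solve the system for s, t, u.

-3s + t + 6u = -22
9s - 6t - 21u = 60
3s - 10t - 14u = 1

(3, 5, -3)

Forward elimination on [A|b]:
R2 <- R2 - (-3)*R1:  [  0  -3  -3  -6 ]
R3 <- R3 - (-1)*R1:  [   0   -9   -8  -21 ]
R3 <- R3 - (3)*R2:  [  0   0   1  -3 ]
Row echelon form:
[ -3   1   6  |  -22 ]
[  0  -3  -3  |   -6 ]
[  0   0   1  |   -3 ]
Back-substitution:
u = (-3) / 1 = -3
t = (-6 - (-3)*(-3)) / -3 = 5
s = (-22 - (1)*(5) - (6)*(-3)) / -3 = 3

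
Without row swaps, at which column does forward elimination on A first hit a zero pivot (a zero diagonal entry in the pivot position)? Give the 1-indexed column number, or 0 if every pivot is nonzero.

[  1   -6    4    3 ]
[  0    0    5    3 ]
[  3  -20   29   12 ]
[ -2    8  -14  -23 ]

Naive forward elimination:
R3 <- R3 - (3)*R1:  [  0  -2  17   3 ]
R4 <- R4 - (-2)*R1:  [   0   -4   -6  -17 ]
Matrix at this point:
[ 1  -6   4    3 ]
[ 0   0   5    3 ]
[ 0  -2  17    3 ]
[ 0  -4  -6  -17 ]
Pivot entry (2,2) is zero but row 3 has -2 in column 2 -> naive elimination stops; a row interchange (e.g. R2 <-> R3) would be required here.

first zero-pivot column = 2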